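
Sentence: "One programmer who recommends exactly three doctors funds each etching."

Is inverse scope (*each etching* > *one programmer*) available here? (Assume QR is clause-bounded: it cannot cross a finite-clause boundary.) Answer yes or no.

The relative clause *who recommends exactly three doctors* modifies *one programmer*, but *each etching* is not inside that relative clause — it is an argument of the matrix verb.
With no island boundary between them, the object can take inverse scope over the subject via ordinary QR within the clause.
The sentence is scopally ambiguous between *one programmer* > *each etching* and *each etching* > *one programmer*.

Yes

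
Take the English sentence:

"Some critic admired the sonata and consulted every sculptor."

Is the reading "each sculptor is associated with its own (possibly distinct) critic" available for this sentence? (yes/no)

The described interpretation is the *every sculptor* > *some critic* scoping.
Structurally, *every sculptor* is inside one conjunct of the coordinate structure (*consulted every sculptor*).
Coordinate structures are islands for non-across-the-board movement, QR included.
Hence only narrow scope for *every sculptor* (under *some critic*) survives.

No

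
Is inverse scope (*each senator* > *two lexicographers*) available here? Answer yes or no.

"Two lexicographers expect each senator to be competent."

ECM infinitives lack a CP barrier, so *each senator* can QR over the matrix subject *two lexicographers*.
No island intervenes, so both surface and inverse scope are derivable.

Yes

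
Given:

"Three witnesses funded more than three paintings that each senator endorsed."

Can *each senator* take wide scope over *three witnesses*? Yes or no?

No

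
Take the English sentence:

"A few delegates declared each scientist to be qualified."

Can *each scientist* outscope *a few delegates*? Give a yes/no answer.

Yes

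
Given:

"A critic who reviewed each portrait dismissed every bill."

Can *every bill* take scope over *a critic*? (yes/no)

Yes

Although the sentence contains a relative clause (*who reviewed each portrait*), *every bill* is outside it, in the matrix VP.
Nothing blocks QR of the lower DP to a position above the higher one, so inverse scope is available.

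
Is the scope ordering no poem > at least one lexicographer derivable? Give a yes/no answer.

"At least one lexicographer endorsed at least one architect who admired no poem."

*no poem* sits inside the relative clause *who admired no poem* modifying *at least one architect*.
Relative clauses block scope extraction: QR cannot target a position outside the modified NP.
*no poem* is confined to the island and cannot take scope over *at least one lexicographer*.
(Only the surface reading survives: one fixed lexicographer with respect to all the relevant poems.)

No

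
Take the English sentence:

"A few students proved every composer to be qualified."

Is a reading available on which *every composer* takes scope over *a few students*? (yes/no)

The ECM infinitive is scope-transparent — *every composer* is free to raise above *a few students*.
Since no island is crossed, the inverse ordering is licensed alongside surface scope.
So *every composer* > *a few students* is among the available readings.

Yes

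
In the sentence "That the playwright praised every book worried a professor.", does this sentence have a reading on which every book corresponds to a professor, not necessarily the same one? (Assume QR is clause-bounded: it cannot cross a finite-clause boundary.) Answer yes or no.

No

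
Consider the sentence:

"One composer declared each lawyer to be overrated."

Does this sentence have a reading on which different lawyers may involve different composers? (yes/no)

Yes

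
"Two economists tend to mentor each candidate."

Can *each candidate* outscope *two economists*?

The matrix predicate is a raising verb, whose infinitival complement is not a scope island — *each candidate* can QR into the matrix clause.
Ordinary QR to a clause-peripheral position gives the wide-scope LF for the lower DP.

Yes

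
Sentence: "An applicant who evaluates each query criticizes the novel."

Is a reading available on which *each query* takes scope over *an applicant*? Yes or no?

Structurally, *each query* is inside the relative clause *who evaluates each query*.
Relative clauses block scope extraction: QR cannot target a position outside the modified NP.
So the wide-scope reading for *each query* is blocked.

No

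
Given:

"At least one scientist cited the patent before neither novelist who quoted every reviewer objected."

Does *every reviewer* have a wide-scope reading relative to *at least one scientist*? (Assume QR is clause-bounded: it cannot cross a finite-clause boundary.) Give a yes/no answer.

The target quantifier *every reviewer* is part of the relative clause *who quoted every reviewer*, which is itself inside the adjunct *before neither novelist who quoted every reviewer objected*.
Even if one barrier were somehow void, the other would still block QR.
So *every reviewer* cannot raise high enough to outscope *at least one scientist*; only the surface ordering *at least one scientist* > *every reviewer* is available.

No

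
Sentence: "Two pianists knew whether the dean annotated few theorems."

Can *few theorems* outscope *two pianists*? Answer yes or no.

No

The DP *few theorems* is contained in the embedded question *whether the dean annotated few theorems*.
Embedded wh-clauses are opaque for QR, so the quantifier stays inside the question.
Hence only narrow scope for *few theorems* (under *two pianists*) survives.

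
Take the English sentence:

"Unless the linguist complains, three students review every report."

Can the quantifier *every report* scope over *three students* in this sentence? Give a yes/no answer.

The adjunct clause does not contain *every report*, which is the matrix object.
With no island boundary between them, the object can take inverse scope over the subject via ordinary QR within the clause.

Yes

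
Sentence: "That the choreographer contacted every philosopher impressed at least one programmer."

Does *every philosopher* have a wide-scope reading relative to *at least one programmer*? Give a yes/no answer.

No

Structurally, *every philosopher* is inside the sentential subject *that the choreographer contacted every philosopher*.
The subject-island constraint blocks QR out of a clausal subject.
So the wide-scope reading for *every philosopher* is blocked.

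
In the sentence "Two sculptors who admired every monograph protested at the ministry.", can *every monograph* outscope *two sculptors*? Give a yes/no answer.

No

Structurally, *every monograph* is inside the relative clause *who admired every monograph*.
A relative clause is a scope island — quantifier raising cannot cross its boundary.
So the wide-scope reading for *every monograph* is blocked.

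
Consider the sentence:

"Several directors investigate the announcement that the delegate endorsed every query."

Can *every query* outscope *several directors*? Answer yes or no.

No

*every query* occurs within the complex NP *the announcement that the delegate endorsed every query*.
The Complex NP Constraint bars QR out of the complement clause of a noun.
There is no licit LF on which *every query* c-commands *several directors*.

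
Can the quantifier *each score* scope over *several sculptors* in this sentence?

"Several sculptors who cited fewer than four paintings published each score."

*each score* is a matrix argument; only *several sculptors* is modified by the relative clause *who cited fewer than four paintings*, so the RC island is irrelevant to the target quantifier.
Since no island is crossed, the inverse ordering is licensed alongside surface scope.
The sentence is scopally ambiguous between *several sculptors* > *each score* and *each score* > *several sculptors*.

Yes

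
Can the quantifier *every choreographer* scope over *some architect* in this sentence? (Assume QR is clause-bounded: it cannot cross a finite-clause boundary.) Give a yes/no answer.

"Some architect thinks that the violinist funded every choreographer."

*every choreographer* sits inside the finite complement clause *that the violinist funded every choreographer*.
With QR restricted to its own tensed clause, the embedded quantifier cannot reach a matrix scope position.
Hence only narrow scope for *every choreographer* (under *some architect*) survives.
(Only the surface reading survives: one fixed architect with respect to all the relevant choreographers.)

No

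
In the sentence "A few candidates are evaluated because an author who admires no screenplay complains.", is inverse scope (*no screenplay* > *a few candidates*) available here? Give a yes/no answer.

No

*no screenplay* is embedded in the relative clause *who admires no screenplay*, which is itself inside the adjunct *because an author who admires no screenplay complains*.
Two island boundaries intervene — the relative clause and the adjunct. Either alone would block QR.
The inverse ordering *no screenplay* > *a few candidates* is therefore underivable.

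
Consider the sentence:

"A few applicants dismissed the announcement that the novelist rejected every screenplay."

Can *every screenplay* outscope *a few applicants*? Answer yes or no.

No

*every screenplay* is embedded in the complex NP *the announcement that the novelist rejected every screenplay*.
The complex NP is opaque for QR — the quantifier is frozen inside the noun's complement.
So *every screenplay* cannot raise high enough to outscope *a few applicants*; only the surface ordering *a few applicants* > *every screenplay* is available.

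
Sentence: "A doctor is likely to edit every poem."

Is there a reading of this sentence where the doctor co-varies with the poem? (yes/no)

Yes

The paraphrase describes the scope ordering *every poem* > *a doctor*.
The matrix predicate is a raising verb, whose infinitival complement is not a scope island — *every poem* can QR into the matrix clause.
Clause-internal QR can adjoin the lower DP above the subject, yielding the inverse reading.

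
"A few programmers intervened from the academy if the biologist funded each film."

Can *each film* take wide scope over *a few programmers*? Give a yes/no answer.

The target quantifier *each film* is part of the adjunct clause *if the biologist funded each film*.
The adjunct-island constraint bars QR out of an adverbial clause.
So *each film* cannot raise to a position above *a few programmers*.

No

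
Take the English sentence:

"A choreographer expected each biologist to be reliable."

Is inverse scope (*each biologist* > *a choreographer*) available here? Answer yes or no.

*each biologist* is the subject of an ECM infinitive — the infinitival complement of an ECM verb is not a scope island, so *each biologist* can raise into the matrix clause.
QR within a single clause is free, so the lower quantifier may take scope over the higher one.

Yes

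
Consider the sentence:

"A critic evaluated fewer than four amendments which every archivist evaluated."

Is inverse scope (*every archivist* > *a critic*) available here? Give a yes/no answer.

No

The DP *every archivist* is contained in the relative clause *which every archivist evaluated* modifying *fewer than four amendments*.
Relative clauses are scope islands: a quantifier cannot QR out of a relative clause to take scope in the matrix clause.
*every archivist* is confined to the island and cannot take scope over *a critic*.
(Only the surface reading survives: one fixed critic with respect to all the relevant archivists.)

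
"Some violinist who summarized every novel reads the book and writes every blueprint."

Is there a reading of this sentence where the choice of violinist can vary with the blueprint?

No

This is the *every blueprint* > *some violinist* reading.
Structurally, *every blueprint* is inside one conjunct of the coordinate structure (*writes every blueprint*).
A quantifier cannot raise out of one conjunct of a coordination across the whole coordinate structure — the CSC applies to QR.
So the wide-scope reading for *every blueprint* is blocked.
(Only the surface reading survives: one fixed violinist with respect to all the relevant blueprints.)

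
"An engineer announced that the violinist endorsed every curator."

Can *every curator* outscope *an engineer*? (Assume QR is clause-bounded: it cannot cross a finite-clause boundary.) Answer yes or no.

No

Structurally, *every curator* is inside the finite complement clause *that the violinist endorsed every curator*.
Finite CP is the ceiling for QR here, by assumption.
So *every curator* cannot raise high enough to outscope *an engineer*; only the surface ordering *an engineer* > *every curator* is available.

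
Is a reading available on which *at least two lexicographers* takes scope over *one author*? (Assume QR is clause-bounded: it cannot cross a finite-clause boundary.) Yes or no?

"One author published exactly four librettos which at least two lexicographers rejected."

No

*at least two lexicographers* sits inside the relative clause *which at least two lexicographers rejected* modifying *exactly four librettos*.
A relative clause is a scope island — quantifier raising cannot cross its boundary.
*at least two lexicographers* is confined to the island and cannot take scope over *one author*.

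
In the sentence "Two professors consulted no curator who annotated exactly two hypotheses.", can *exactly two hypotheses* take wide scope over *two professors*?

No

*exactly two hypotheses* is embedded in the relative clause *who annotated exactly two hypotheses* modifying *no curator*.
Quantifiers inside a relative clause are trapped there; the RC boundary blocks QR.
There is no licit LF on which *exactly two hypotheses* c-commands *two professors*.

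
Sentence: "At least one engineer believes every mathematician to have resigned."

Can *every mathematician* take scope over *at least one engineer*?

Yes

This is an ECM construction: *every mathematician* is the infinitival subject, Case-marked by the matrix verb, and the infinitive is transparent for QR.
With no island boundary between them, the object can take inverse scope over the subject via ordinary QR within the clause.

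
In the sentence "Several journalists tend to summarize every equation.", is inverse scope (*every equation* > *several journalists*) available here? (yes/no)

Yes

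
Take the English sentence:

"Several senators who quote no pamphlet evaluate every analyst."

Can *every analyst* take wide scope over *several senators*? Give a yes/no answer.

Yes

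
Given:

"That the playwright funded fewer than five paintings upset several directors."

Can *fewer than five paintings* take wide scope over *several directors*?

*fewer than five paintings* occurs within the sentential subject *that the playwright funded fewer than five paintings*.
Sentential subjects are islands: a quantifier inside the subject clause cannot raise over the matrix predicate.
*fewer than five paintings* is confined to the island and cannot take scope over *several directors*.

No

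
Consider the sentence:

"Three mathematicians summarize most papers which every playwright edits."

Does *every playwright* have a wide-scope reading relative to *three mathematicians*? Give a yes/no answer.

No

*every playwright* occurs within the relative clause *which every playwright edits* modifying *most papers*.
A relative clause is a scope island — quantifier raising cannot cross its boundary.
So *every playwright* cannot raise to a position above *three mathematicians*.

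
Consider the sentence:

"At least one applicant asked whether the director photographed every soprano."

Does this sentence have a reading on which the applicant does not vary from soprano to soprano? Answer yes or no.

The described interpretation is the *at least one applicant* > *every soprano* scoping.
Surface scope (*at least one applicant* > *every soprano*) is always derivable; islands only block QR, not in-situ interpretation.

Yes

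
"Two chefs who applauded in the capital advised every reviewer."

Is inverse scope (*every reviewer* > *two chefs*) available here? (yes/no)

Yes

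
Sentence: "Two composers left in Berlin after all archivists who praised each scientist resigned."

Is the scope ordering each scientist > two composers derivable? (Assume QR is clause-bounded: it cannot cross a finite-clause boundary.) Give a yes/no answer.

No

*each scientist* is embedded in the relative clause *who praised each scientist*, which is itself inside the adjunct *after all archivists who praised each scientist resigned*.
Both the relative clause and the enclosing adjunct are scope islands; QR cannot cross either.
So *each scientist* cannot raise to a position above *two composers*.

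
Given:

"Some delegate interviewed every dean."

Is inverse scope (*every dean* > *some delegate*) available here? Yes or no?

Yes

Both DPs are arguments of the same predicate; there is no clause or island boundary between them.
Ordinary QR to a clause-peripheral position gives the wide-scope LF for the lower DP.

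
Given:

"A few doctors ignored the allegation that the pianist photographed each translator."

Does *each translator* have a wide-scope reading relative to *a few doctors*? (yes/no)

No

The target quantifier *each translator* is part of the complex NP *the allegation that the pianist photographed each translator*.
The complex NP is opaque for QR — the quantifier is frozen inside the noun's complement.
Hence only narrow scope for *each translator* (under *a few doctors*) survives.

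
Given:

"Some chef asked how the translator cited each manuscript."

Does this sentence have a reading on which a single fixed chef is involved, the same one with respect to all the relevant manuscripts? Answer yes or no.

This is the *some chef* > *each manuscript* reading.
Nothing needs to raise for *some chef* > *each manuscript*, so no island constraint is at stake.

Yes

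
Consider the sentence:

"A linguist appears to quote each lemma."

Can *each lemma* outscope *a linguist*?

Yes

Infinitival complements of raising predicates do not block QR; *each lemma* and *a linguist* are effectively clausemates.
No island intervenes, so both surface and inverse scope are derivable.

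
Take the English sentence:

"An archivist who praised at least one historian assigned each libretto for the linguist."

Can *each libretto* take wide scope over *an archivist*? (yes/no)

*each libretto* is a matrix argument; only *an archivist* is modified by the relative clause *who praised at least one historian*, so the RC island is irrelevant to the target quantifier.
Clause-internal QR can adjoin the lower DP above the subject, yielding the inverse reading.

Yes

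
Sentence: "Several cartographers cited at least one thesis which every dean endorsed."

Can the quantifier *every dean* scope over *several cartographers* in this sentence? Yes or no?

No

*every dean* sits inside the relative clause *which every dean endorsed* modifying *at least one thesis*.
Relative clauses are scope islands: a quantifier cannot QR out of a relative clause to take scope in the matrix clause.
*every dean* is confined to the island and cannot take scope over *several cartographers*.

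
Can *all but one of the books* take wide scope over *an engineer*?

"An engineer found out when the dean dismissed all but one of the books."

The DP *all but one of the books* is contained in the embedded question *when the dean dismissed all but one of the books*.
The wh-island constraint blocks QR out of an embedded interrogative.
Hence only narrow scope for *all but one of the books* (under *an engineer*) survives.

No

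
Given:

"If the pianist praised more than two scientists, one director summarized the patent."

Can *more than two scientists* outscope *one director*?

*more than two scientists* is embedded in the adjunct clause *if the pianist praised more than two scientists*.
Since the clause is an adjunct (not a complement), the Adjunct Condition blocks QR across its edge.
*more than two scientists* is confined to the island and cannot take scope over *one director*.

No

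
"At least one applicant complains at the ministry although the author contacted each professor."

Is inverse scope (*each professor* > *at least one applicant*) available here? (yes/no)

The DP *each professor* is contained in the adjunct clause *although the author contacted each professor*.
Adjuncts are opaque for quantifier raising; a quantifier in an adjunct stays inside it.
Hence only narrow scope for *each professor* (under *at least one applicant*) survives.

No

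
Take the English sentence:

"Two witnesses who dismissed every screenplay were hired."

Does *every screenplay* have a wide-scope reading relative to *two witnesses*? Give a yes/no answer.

Structurally, *every screenplay* is inside the relative clause *who dismissed every screenplay*.
Relative clauses are scope islands: a quantifier cannot QR out of a relative clause to take scope in the matrix clause.
So *every screenplay* cannot raise to a position above *two witnesses*.

No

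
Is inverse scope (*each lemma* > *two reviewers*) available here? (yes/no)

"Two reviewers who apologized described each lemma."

Yes

The RC *who apologized* is an island, but *each lemma* is not inside it — it is the matrix object, a clausemate of *two reviewers*.
With no island boundary between them, the object can take inverse scope over the subject via ordinary QR within the clause.
Both orderings are possible: *two reviewers* > *each lemma* and *each lemma* > *two reviewers*.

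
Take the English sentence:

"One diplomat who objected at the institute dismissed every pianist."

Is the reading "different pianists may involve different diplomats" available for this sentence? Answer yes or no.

Yes

The described interpretation is the *every pianist* > *one diplomat* scoping.
*every pianist* sits in the matrix clause, not in the relative clause on *one diplomat*.
No island intervenes, so both surface and inverse scope are derivable.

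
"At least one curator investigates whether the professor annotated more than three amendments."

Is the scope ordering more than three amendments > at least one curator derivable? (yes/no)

*more than three amendments* is embedded in the embedded question *whether the professor annotated more than three amendments*.
QR across an interrogative CP boundary is ruled out as a wh-island violation.
*more than three amendments* is confined to the island and cannot take scope over *at least one curator*.

No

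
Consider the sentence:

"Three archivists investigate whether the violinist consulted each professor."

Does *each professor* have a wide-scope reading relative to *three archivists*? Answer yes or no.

No

*each professor* is embedded in the embedded question *whether the violinist consulted each professor*.
An indirect question is a wh-island; the filled [Spec,CP] blocks QR across the CP edge.
*each professor* > *three archivists* would require crossing that boundary, which is illicit.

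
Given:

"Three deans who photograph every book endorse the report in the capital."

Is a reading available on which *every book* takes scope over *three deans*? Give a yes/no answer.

*every book* occurs within the relative clause *who photograph every book*.
Relative clauses are scope islands: a quantifier cannot QR out of a relative clause to take scope in the matrix clause.
So *every book* cannot raise high enough to outscope *three deans*; only the surface ordering *three deans* > *every book* is available.

No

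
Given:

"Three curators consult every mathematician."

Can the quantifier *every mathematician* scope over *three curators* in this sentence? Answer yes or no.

*every mathematician* is the matrix object and *three curators* the matrix subject; the two are clausemates.
Nothing blocks QR of the lower DP to a position above the higher one, so inverse scope is available.

Yes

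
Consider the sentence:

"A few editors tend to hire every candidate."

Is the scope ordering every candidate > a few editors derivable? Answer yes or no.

The matrix predicate is a raising verb, whose infinitival complement is not a scope island — *every candidate* can QR into the matrix clause.
Nothing blocks QR of the lower DP to a position above the higher one, so inverse scope is available.

Yes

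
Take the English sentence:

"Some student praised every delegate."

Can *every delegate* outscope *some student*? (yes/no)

*every delegate* and *some student* are in the same minimal clause.
No island intervenes, so both surface and inverse scope are derivable.

Yes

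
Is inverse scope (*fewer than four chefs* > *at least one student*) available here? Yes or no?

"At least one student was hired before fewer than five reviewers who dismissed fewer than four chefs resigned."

*fewer than four chefs* is embedded in the relative clause *who dismissed fewer than four chefs*, which is itself inside the adjunct *before fewer than five reviewers who dismissed fewer than four chefs resigned*.
Two island boundaries intervene — the relative clause and the adjunct. Either alone would block QR.
*fewer than four chefs* is confined to the island and cannot take scope over *at least one student*.
(Only the surface reading survives: one fixed student with respect to all the relevant chefs.)

No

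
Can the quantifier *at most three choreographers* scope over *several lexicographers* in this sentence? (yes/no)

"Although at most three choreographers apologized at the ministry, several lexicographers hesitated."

No

The DP *at most three choreographers* is contained in the adjunct clause *although at most three choreographers apologized at the ministry*.
Adjuncts are opaque for quantifier raising; a quantifier in an adjunct stays inside it.
The ordering *at most three choreographers* > *several lexicographers* is therefore underivable.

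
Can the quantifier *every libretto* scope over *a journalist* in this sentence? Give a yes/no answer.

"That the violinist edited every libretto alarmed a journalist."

No

*every libretto* sits inside the sentential subject *that the violinist edited every libretto*.
The subject-island constraint blocks QR out of a clausal subject.
*every libretto* > *a journalist* would require crossing that boundary, which is illicit.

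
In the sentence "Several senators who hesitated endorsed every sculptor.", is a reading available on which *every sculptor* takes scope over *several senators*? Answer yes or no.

*every sculptor* sits in the matrix clause, not in the relative clause on *several senators*.
No island intervenes, so both surface and inverse scope are derivable.
So *every sculptor* > *several senators* is among the available readings.

Yes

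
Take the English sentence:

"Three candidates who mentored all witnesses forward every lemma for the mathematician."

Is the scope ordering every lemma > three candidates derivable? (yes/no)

Yes

*every lemma* is a matrix argument; only *three candidates* is modified by the relative clause *who mentored all witnesses*, so the RC island is irrelevant to the target quantifier.
Since no island is crossed, the inverse ordering is licensed alongside surface scope.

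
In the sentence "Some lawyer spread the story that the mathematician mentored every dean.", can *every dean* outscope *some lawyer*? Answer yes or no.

No

*every dean* occurs within the complex NP *the story that the mathematician mentored every dean*.
The complex NP is opaque for QR — the quantifier is frozen inside the noun's complement.
Hence only narrow scope for *every dean* (under *some lawyer*) survives.
(Only the surface reading survives: one fixed lawyer with respect to all the relevant deans.)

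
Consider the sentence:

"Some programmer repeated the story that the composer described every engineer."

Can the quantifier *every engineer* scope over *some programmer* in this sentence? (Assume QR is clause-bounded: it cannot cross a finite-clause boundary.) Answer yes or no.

No

The target quantifier *every engineer* is part of the complex NP *the story that the composer described every engineer*.
A that-clause complement to a noun is an island; QR cannot cross the NP boundary.
So the wide-scope reading for *every engineer* is blocked.
(Only the surface reading survives: one fixed programmer with respect to all the relevant engineers.)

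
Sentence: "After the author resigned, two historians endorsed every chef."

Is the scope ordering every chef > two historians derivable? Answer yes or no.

Although there is an adjunct clause, *every chef* is in the main clause, not inside the adjunct.
No island intervenes, so both surface and inverse scope are derivable.
The sentence is scopally ambiguous between *two historians* > *every chef* and *every chef* > *two historians*.

Yes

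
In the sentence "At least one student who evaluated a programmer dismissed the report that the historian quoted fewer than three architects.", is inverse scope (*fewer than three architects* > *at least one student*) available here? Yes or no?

No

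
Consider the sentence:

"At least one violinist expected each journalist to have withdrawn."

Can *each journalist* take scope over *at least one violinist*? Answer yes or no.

The ECM infinitive is scope-transparent — *each journalist* is free to raise above *at least one violinist*.
QR within a single clause is free, so the lower quantifier may take scope over the higher one.

Yes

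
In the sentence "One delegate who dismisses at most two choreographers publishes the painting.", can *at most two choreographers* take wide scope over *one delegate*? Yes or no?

No

Structurally, *at most two choreographers* is inside the relative clause *who dismisses at most two choreographers*.
Quantifiers inside a relative clause are trapped there; the RC boundary blocks QR.
*at most two choreographers* > *one delegate* would require crossing that boundary, which is illicit.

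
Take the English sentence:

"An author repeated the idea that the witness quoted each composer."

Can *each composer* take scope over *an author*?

No

*each composer* occurs within the complex NP *the idea that the witness quoted each composer*.
Since the clause is the complement of a nominal head, the CNPC blocks scope extraction.
Hence only narrow scope for *each composer* (under *an author*) survives.
(Only the surface reading survives: one fixed author with respect to all the relevant composers.)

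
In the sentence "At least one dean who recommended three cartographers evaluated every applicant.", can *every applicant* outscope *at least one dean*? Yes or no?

The RC *who recommended three cartographers* is an island, but *every applicant* is not inside it — it is the matrix object, a clausemate of *at least one dean*.
Since no island is crossed, the inverse ordering is licensed alongside surface scope.

Yes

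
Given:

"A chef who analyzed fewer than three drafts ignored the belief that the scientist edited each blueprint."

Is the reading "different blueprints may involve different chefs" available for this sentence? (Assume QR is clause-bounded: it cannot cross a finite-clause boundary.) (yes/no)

The described interpretation is the *each blueprint* > *a chef* scoping.
*each blueprint* is embedded in the complex NP *the belief that the scientist edited each blueprint*.
Since the clause is the complement of a nominal head, the CNPC blocks scope extraction.
*each blueprint* is confined to the island and cannot take scope over *a chef*.
(Only the surface reading survives: one fixed chef with respect to all the relevant blueprints.)

No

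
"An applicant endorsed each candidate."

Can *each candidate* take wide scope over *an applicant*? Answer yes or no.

Yes

Both DPs are arguments of the same predicate; there is no clause or island boundary between them.
Clause-internal QR can adjoin the lower DP above the subject, yielding the inverse reading.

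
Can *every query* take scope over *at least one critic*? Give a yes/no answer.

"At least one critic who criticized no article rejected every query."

*every query* sits in the matrix clause, not in the relative clause on *at least one critic*.
With no island boundary between them, the object can take inverse scope over the subject via ordinary QR within the clause.
Both orderings are possible: *at least one critic* > *every query* and *every query* > *at least one critic*.

Yes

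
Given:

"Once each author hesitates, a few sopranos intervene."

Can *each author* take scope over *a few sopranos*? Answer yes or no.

No

*each author* sits inside the adjunct clause *once each author hesitates*.
Scope out of an adjunct clause is unavailable: QR respects the adjunct-island constraint.
*each author* is confined to the island and cannot take scope over *a few sopranos*.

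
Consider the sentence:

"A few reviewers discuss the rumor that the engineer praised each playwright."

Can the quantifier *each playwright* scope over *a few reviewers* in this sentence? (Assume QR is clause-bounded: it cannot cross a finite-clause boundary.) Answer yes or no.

No

Structurally, *each playwright* is inside the complex NP *the rumor that the engineer praised each playwright*.
The Complex NP Constraint bars QR out of the complement clause of a noun.
So *each playwright* cannot raise to a position above *a few reviewers*.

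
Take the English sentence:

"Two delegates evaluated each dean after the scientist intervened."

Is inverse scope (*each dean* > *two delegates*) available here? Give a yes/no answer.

The adjunct island is irrelevant here — *each dean* and *two delegates* are both in the matrix clause.
QR within a single clause is free, so the lower quantifier may take scope over the higher one.

Yes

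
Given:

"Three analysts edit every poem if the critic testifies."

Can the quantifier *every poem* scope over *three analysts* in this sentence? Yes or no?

Yes

Although there is an adjunct clause, *every poem* is in the main clause, not inside the adjunct.
Clause-internal QR can adjoin the lower DP above the subject, yielding the inverse reading.
Both orderings are possible: *three analysts* > *every poem* and *every poem* > *three analysts*.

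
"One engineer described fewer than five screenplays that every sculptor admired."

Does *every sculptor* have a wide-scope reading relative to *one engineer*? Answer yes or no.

The target quantifier *every sculptor* is part of the relative clause *that every sculptor admired* modifying *fewer than five screenplays*.
Quantifiers inside a relative clause are trapped there; the RC boundary blocks QR.
So *every sculptor* cannot raise high enough to outscope *one engineer*; only the surface ordering *one engineer* > *every sculptor* is available.

No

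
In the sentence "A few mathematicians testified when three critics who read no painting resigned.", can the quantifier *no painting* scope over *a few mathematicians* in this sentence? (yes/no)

No

*no painting* sits inside the relative clause *who read no painting*, which is itself inside the adjunct *when three critics who read no painting resigned*.
Both the relative clause and the enclosing adjunct are scope islands; QR cannot cross either.
So *no painting* cannot raise to a position above *a few mathematicians*.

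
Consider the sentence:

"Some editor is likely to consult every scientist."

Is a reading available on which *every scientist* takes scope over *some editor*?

*every scientist* is inside a raising infinitive, which is transparent to QR (no CP barrier), so it behaves as a matrix argument.
With no island boundary between them, the object can take inverse scope over the subject via ordinary QR within the clause.
The sentence is scopally ambiguous between *some editor* > *every scientist* and *every scientist* > *some editor*.

Yes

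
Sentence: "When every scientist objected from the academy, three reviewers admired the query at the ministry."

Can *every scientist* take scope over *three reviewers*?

*every scientist* occurs within the adjunct clause *when every scientist objected from the academy*.
Adverbial clauses are not L-marked, so they are barriers for QR — the quantifier cannot escape the adjunct.
*every scientist* is confined to the island and cannot take scope over *three reviewers*.

No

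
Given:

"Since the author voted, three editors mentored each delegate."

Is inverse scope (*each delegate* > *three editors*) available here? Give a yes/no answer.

The adjunct island is irrelevant here — *each delegate* and *three editors* are both in the matrix clause.
Clause-internal QR can adjoin the lower DP above the subject, yielding the inverse reading.

Yes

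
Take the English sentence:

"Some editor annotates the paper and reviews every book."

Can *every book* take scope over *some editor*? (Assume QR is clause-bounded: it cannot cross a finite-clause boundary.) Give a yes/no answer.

No

*every book* occurs within one conjunct of the coordinate structure (*reviews every book*).
Coordinate structures are islands for non-across-the-board movement, QR included.
The inverse ordering *every book* > *some editor* is therefore underivable.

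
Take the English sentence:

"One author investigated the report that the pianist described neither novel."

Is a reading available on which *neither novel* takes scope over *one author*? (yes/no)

No

*neither novel* occurs within the complex NP *the report that the pianist described neither novel*.
Noun-complement clauses are scope islands (the Complex NP Constraint): a quantifier inside one cannot scope into the matrix.
*neither novel* > *one author* would require crossing that boundary, which is illicit.
(Only the surface reading survives: one fixed author with respect to all the relevant novels.)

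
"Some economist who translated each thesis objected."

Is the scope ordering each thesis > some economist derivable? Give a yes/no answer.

No

*each thesis* occurs within the relative clause *who translated each thesis*.
Quantifiers inside a relative clause are trapped there; the RC boundary blocks QR.
There is no licit LF on which *each thesis* c-commands *some economist*.
(Only the surface reading survives: one fixed economist with respect to all the relevant theses.)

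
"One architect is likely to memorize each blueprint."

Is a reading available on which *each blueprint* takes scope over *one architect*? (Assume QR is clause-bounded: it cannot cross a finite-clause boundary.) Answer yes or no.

*each blueprint* is inside a raising infinitive, which is transparent to QR (no CP barrier), so it behaves as a matrix argument.
Nothing blocks QR of the lower DP to a position above the higher one, so inverse scope is available.

Yes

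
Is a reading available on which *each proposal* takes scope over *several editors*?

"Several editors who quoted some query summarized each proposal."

Yes

*each proposal* sits in the matrix clause, not in the relative clause on *several editors*.
Since no island is crossed, the inverse ordering is licensed alongside surface scope.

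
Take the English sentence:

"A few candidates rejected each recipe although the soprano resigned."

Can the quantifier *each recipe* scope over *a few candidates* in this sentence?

Yes

Neither queried DP is inside the adjunct, so the adjunct-island constraint does not apply.
Nothing blocks QR of the lower DP to a position above the higher one, so inverse scope is available.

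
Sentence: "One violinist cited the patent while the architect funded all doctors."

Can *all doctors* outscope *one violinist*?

The DP *all doctors* is contained in the adjunct clause *while the architect funded all doctors*.
Since the clause is an adjunct (not a complement), the Adjunct Condition blocks QR across its edge.
So *all doctors* cannot raise to a position above *one violinist*.
(Only the surface reading survives: one fixed violinist with respect to all the relevant doctors.)

No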